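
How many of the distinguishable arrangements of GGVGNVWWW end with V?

Fix V in the last position and arrange the remaining 8 letters.
Those 8 letters have G appearing 3 times and W appearing 3 times, giving (8)!/(3!·3!) = 1120.

1120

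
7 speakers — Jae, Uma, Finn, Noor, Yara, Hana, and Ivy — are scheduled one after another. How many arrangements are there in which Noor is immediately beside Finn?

Place the 5 others and the Noor-Finn pair as 6 objects in a line; the pair has 2 internal arrangements.
So the count is 2·(6)! = 1440.

1440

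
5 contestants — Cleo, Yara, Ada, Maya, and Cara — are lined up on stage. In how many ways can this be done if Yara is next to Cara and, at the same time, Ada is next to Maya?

24

Treat {Yara,Cara} as one block (2 orders) and {Ada,Maya} as another (2 orders).
That leaves 3 units to arrange: 2 × 2 × 3! = 4 × 6 = 24.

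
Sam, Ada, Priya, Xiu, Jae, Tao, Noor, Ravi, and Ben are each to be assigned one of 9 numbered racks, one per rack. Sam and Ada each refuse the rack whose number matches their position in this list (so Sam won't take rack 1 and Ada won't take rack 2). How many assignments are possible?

Let Aᵢ (for i ∈ {1, 2}) be the placements that put person i in their forbidden rack. Any j of these fix j positions, leaving (9−j)! ways to fill the rest, and there are C(2,j) ways to pick which j.
By inclusion–exclusion, the number of valid placements is Σ_{j=0}^{2} (−1)^j C(2,j)·(9−j)!.
Computing: 362880 − 80640 + 5040 = 287280.

287280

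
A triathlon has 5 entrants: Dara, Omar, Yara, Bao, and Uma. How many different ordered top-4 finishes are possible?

This is an ordered selection of 4 from 5: P(5,4).
That gives 5 × 4 × 3 × 2 = 120.

120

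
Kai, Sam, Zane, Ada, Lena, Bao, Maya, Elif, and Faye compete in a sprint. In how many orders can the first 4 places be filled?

3024

There are 9 choices for 1st place, 8 for 2nd, and so on down to 6 for position 4.
That gives 9 × 8 × 7 × 6 = 3024.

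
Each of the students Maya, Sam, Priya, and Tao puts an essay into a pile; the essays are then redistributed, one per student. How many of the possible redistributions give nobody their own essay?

9

Count assignments avoiding every fixed point. For any j of the 4 students fixed to their own essay, the other 4−j can be arranged in (4−j)! ways.
By inclusion–exclusion this is Σ_{j=0}^{4} (−1)^j C(4,j)·(4−j)!.
Computing: 24 − 24 + 12 − 4 + 1 = 9.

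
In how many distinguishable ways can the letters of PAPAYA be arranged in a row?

Letter multiplicities in PAPAYA: A×3, P×2, Y×1.
The number of distinct arrangements is 6!/(3!·2!) = 720/12 = 60.

60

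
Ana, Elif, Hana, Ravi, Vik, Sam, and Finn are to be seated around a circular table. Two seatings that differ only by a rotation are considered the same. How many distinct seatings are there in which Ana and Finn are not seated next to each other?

All circular seatings of 7 people number (6)! = 720.
Those with Ana next to Finn: fuse the pair into one unit and seat 6 units around a circle — 2·(5)! = 240.
Subtracting, 720 − 240 = 480.

480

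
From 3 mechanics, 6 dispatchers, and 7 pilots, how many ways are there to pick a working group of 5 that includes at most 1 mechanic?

Split by how many mechanics are chosen (0 through 1).
Sum: C(3,0)·C(13,5) + C(3,1)·C(13,4) = 1287 + 2145 = 3432.

3432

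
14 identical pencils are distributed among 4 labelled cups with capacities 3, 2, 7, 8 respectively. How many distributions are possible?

Ignoring the caps, the number of non-negative solutions to x_1+…+x_4 = 14 is C(17,3) = 680.
Subtract solutions that violate a single cap (substitute x_i' = x_i − (cap_i+1)): x_1 ≥ 4 gives C(13,3) = 286; x_2 ≥ 3 gives C(14,3) = 364; x_3 ≥ 8 gives C(9,3) = 84; x_4 ≥ 9 gives C(8,3) = 56. Together 790.
Add back pairs where two caps are both exceeded: 120 + 10 + 4 + 20 + 10 + 0 = 164.
By inclusion–exclusion the count is 680 − 790 + 164 = 54.

54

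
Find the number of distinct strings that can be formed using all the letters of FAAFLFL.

Letter multiplicities in FAAFLFL: A×2, F×3, L×2.
So there are 7! / (3!·2!·2!) = 210 distinguishable arrangements.

210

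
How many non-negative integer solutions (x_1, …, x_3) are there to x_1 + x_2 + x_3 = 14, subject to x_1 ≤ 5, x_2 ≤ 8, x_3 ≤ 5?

15

Ignoring the caps, the number of non-negative solutions to x_1+…+x_3 = 14 is C(16,2) = 120.
Subtract solutions that violate a single cap (substitute x_i' = x_i − (cap_i+1)): x_1 ≥ 6 gives C(10,2) = 45; x_2 ≥ 9 gives C(7,2) = 21; x_3 ≥ 6 gives C(10,2) = 45. Together 111.
Add back pairs where two caps are both exceeded: 0 + 6 + 0 = 6.
By inclusion–exclusion the count is 120 − 111 + 6 = 15.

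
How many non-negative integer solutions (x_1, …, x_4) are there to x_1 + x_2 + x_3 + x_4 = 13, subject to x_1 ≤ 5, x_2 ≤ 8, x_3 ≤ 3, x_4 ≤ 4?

Without the upper bounds there are C(16,3) = 560 ways to split 13 among 4 variables.
Subtract solutions that violate a single cap (substitute x_i' = x_i − (cap_i+1)): x_1 ≥ 6 gives C(10,3) = 120; x_2 ≥ 9 gives C(7,3) = 35; x_3 ≥ 4 gives C(12,3) = 220; x_4 ≥ 5 gives C(11,3) = 165. Together 540.
Add back pairs where two caps are both exceeded: 0 + 20 + 10 + 1 + 0 + 35 = 66.
By inclusion–exclusion the count is 560 − 540 + 66 = 86.

86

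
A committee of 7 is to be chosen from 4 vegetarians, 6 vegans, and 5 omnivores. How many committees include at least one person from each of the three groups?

With no constraint there are C(15,7) = 6435 possible selections.
Subtract selections that omit an entire group: no vegetarians → C(11,7) = 330; no vegans → C(9,7) = 36; no omnivores → C(10,7) = 120.
Add back selections omitting two groups (i.e. drawn from a single group): C(4,7) + C(6,7) + C(5,7) = 0.
By inclusion–exclusion: 6435 − 486 + 0 = 5949.

5949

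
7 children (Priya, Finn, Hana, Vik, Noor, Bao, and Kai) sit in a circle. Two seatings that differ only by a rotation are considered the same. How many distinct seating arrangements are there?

720

Fix one person's seat to break rotational symmetry; the remaining 6 people can be arranged in (6)! = 720 ways.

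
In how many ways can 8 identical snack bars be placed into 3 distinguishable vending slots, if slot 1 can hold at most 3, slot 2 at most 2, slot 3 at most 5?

6

By stars and bars, unrestricted non-negative solutions to x_1+…+x_3 = 8 number C(8+2,2) = 45.
Subtract solutions that violate a single cap (substitute x_i' = x_i − (cap_i+1)): x_1 ≥ 4 gives C(6,2) = 15; x_2 ≥ 3 gives C(7,2) = 21; x_3 ≥ 6 gives C(4,2) = 6. Together 42.
Add back pairs where two caps are both exceeded: 3 + 0 + 0 = 3.
By inclusion–exclusion the count is 45 − 42 + 3 = 6.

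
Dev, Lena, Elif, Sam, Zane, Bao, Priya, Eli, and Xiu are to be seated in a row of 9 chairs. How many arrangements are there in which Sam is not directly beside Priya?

There are 9! = 362880 arrangements in all. If Sam and Priya are adjacent, merging them into one block gives 2·(8)! = 80640 arrangements.
So 362880 − 80640 = 282240 arrangements keep them apart.

282240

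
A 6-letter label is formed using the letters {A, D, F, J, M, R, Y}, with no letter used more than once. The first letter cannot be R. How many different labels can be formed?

4320

The first letter has 7−1 = 6 choices (anything except R).
The remaining 5 letters are filled from the other 6 symbols without repetition: 6 × 5 × 4 × 3 × 2 = 720.
Total: 6 × 720 = 4320.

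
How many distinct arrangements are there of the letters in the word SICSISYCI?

The 9 letters of SICSISYCI have repeats: C appearing twice, I appearing 3 times, and S appearing 3 times.
So there are 9! / (3!·3!·2!) = 5040 distinguishable arrangements.

5040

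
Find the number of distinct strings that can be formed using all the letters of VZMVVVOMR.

7560

VZMVVVOMR has 9 letters with M appearing twice and V appearing 4 times.
So there are 9! / (4!·2!) = 7560 distinguishable arrangements.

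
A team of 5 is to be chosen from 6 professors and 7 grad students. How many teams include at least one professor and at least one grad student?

Total 5-person selections from all 13: C(13,5) = 1287.
Subtract selections that omit an entire group: no professors → C(7,5) = 21; no grad students → C(6,5) = 6.
Both groups omitted at once is impossible, so 1287 − 27 = 1260.

1260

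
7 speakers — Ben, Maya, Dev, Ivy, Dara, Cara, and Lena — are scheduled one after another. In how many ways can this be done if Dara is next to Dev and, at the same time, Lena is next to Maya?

Treat {Dara,Dev} as one block (2 orders) and {Lena,Maya} as another (2 orders).
That leaves 5 units to arrange: 2 × 2 × 5! = 4 × 120 = 480.

480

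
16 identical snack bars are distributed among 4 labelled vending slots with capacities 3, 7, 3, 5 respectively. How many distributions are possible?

10

By stars and bars, unrestricted non-negative solutions to x_1+…+x_4 = 16 number C(16+3,3) = 969.
Subtract solutions that violate a single cap (substitute x_i' = x_i − (cap_i+1)): x_1 ≥ 4 gives C(15,3) = 455; x_2 ≥ 8 gives C(11,3) = 165; x_3 ≥ 4 gives C(15,3) = 455; x_4 ≥ 6 gives C(13,3) = 286. Together 1361.
Add back pairs where two caps are both exceeded: 35 + 165 + 84 + 35 + 10 + 84 = 413.
Subtract triples: 1 + 0 + 10 + 0 = 11.
By inclusion–exclusion the count is 969 − 1361 + 413 − 11 = 10.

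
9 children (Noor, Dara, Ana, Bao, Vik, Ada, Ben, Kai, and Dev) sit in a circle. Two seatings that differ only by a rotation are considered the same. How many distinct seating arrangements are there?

Around a circle, 9 distinct people have 9!/9 = (8)! = 40320 rotationally distinct seatings.

40320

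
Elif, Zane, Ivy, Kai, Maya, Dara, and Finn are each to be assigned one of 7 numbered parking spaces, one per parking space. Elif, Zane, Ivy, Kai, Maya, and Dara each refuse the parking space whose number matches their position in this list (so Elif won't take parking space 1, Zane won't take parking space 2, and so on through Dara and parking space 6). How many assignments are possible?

2119

Let Aᵢ (for 1 ≤ i ≤ 6) be the placements that put person i in their forbidden parking space. Any j of these fix j positions, leaving (7−j)! ways to fill the rest, and there are C(6,j) ways to pick which j.
By inclusion–exclusion, the number of valid placements is Σ_{j=0}^{6} (−1)^j C(6,j)·(7−j)!.
Computing: 5040 − 4320 + 1800 − 480 + 90 − 12 + 1 = 2119.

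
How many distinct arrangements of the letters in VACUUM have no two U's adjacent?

240

There are 6!/(2!) = 360 arrangements of VACUUM in total.
If the two U's are adjacent, glue them into one block, leaving 5 items to arrange: (5)! = 120 ways.
Subtracting, 360 − 120 = 240 arrangements keep the U's apart.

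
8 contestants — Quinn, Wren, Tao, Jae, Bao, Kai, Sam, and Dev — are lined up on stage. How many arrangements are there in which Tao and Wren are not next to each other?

Of the 8! = 40320 arrangements, those with Tao and Wren adjacent number 2 × 7! = 10080 (treat the pair as a block with 2 internal orders).
Complementary counting: 40320 − 10080 = 30240.

30240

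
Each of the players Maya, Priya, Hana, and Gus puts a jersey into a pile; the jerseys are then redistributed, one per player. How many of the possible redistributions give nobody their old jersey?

9

Let Aᵢ be the assignments in which player i gets their old jersey. We want the size of the complement of A₁∪…∪A_4.
By inclusion–exclusion this is Σ_{j=0}^{4} (−1)^j C(4,j)·(4−j)!.
Computing: 24 − 24 + 12 − 4 + 1 = 9.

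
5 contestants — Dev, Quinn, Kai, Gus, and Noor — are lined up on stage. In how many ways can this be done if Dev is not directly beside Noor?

Of the 5! = 120 arrangements, those with Dev and Noor adjacent number 2 × 4! = 48 (treat the pair as a block with 2 internal orders).
Complementary counting: 120 − 48 = 72.

72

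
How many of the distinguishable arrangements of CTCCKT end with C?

With the last slot taken by C, it remains to arrange the other 5 letters (TCCKT).
Those 5 letters have C appearing twice and T appearing twice, giving (5)!/(2!·2!) = 30.

30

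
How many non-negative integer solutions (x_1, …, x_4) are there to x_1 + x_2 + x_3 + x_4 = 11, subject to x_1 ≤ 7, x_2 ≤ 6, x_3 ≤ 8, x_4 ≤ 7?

By stars and bars, unrestricted non-negative solutions to x_1+…+x_4 = 11 number C(11+3,3) = 364.
Subtract solutions that violate a single cap (substitute x_i' = x_i − (cap_i+1)): x_1 ≥ 8 gives C(6,3) = 20; x_2 ≥ 7 gives C(7,3) = 35; x_3 ≥ 9 gives C(5,3) = 10; x_4 ≥ 8 gives C(6,3) = 20. Together 85.
No two caps can be exceeded simultaneously, so the pair terms are all 0.
By inclusion–exclusion the count is 364 − 85 + 0 = 279.

279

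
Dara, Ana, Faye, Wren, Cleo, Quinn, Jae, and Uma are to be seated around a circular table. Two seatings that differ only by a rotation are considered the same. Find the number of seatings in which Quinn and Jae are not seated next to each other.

Without the restriction there are (7)! = 5040 seatings.
Those with Quinn next to Jae: fuse the pair into one unit and seat 7 units around a circle — 2·(6)! = 1440.
Subtracting, 5040 − 1440 = 3600.

3600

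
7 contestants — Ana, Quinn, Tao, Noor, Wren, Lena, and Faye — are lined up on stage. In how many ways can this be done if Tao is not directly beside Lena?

3600

Of the 7! = 5040 arrangements, those with Tao and Lena adjacent number 2 × 6! = 1440 (treat the pair as a block with 2 internal orders).
So 5040 − 1440 = 3600 arrangements keep them apart.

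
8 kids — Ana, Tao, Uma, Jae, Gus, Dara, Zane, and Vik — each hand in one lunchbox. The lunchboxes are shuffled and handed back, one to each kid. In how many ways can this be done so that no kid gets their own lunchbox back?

14833

Let Aᵢ be the assignments in which kid i gets their own lunchbox. We want the size of the complement of A₁∪…∪A_8.
By inclusion–exclusion this is Σ_{j=0}^{8} (−1)^j C(8,j)·(8−j)!.
Computing: 40320 − 40320 + 20160 − 6720 + 1680 − 336 + 56 − 8 + 1 = 14833.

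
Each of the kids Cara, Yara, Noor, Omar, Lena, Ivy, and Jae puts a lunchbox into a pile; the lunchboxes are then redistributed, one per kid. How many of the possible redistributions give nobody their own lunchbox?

1854

Let Aᵢ be the assignments in which kid i gets their own lunchbox. We want the size of the complement of A₁∪…∪A_7.
By inclusion–exclusion this is Σ_{j=0}^{7} (−1)^j C(7,j)·(7−j)!.
Computing: 5040 − 5040 + 2520 − 840 + 210 − 42 + 7 − 1 = 1854.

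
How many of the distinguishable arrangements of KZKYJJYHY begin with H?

1680

Fix H in the first position and arrange the remaining 8 letters.
Those 8 letters have J appearing twice, K appearing twice, and Y appearing 3 times, giving (8)!/(3!·2!·2!) = 1680.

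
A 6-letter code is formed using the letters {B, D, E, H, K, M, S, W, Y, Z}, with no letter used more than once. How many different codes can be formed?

151200

This is a permutation of 6 out of 10: P(10,6) = 10!/4!.
10 × 9 × 8 × 7 × 6 × 5 = 151200.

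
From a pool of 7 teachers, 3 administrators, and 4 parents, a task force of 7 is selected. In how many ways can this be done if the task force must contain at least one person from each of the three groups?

With no constraint there are C(14,7) = 3432 possible selections.
Selections missing a whole group: no teachers → C(7,7) = 1; no administrators → C(11,7) = 330; no parents → C(10,7) = 120.
Add back selections omitting two groups (i.e. drawn from a single group): C(7,7) + C(3,7) + C(4,7) = 1.
By inclusion–exclusion: 3432 − 451 + 1 = 2982.

2982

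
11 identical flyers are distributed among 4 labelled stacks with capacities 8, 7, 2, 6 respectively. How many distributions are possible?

139

By stars and bars, unrestricted non-negative solutions to x_1+…+x_4 = 11 number C(11+3,3) = 364.
Subtract solutions that violate a single cap (substitute x_i' = x_i − (cap_i+1)): x_1 ≥ 9 gives C(5,3) = 10; x_2 ≥ 8 gives C(6,3) = 20; x_3 ≥ 3 gives C(11,3) = 165; x_4 ≥ 7 gives C(7,3) = 35. Together 230.
Add back pairs where two caps are both exceeded: 0 + 0 + 0 + 1 + 0 + 4 = 5.
By inclusion–exclusion the count is 364 − 230 + 5 = 139.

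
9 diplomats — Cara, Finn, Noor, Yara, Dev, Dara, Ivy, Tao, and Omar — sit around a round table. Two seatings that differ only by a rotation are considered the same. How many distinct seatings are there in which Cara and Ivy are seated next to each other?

10080

Treat {Cara, Ivy} as one unit (2 internal orders) and seat the resulting 8 units around the table: (7)! circular arrangements.
So 2 × (7)! = 2 × 5040 = 10080.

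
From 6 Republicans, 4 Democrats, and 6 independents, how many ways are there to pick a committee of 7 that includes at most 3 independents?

9360

Split by how many independents are chosen (0 through 3).
Sum: C(6,0)·C(10,7) + C(6,1)·C(10,6) + C(6,2)·C(10,5) + C(6,3)·C(10,4) = 120 + 1260 + 3780 + 4200 = 9360.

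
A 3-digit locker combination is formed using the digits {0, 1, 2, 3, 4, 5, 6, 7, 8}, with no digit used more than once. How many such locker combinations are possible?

This is a permutation of 3 out of 9: P(9,3) = 9!/6!.
9 × 8 × 7 = 504.

504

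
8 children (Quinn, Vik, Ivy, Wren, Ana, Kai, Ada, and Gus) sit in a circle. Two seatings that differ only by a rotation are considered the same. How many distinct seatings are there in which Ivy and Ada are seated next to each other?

1440

Glue Ivy and Ada into a block (2 internal orders). Seating 7 units around a circle gives (6)! arrangements.
So 2 × (6)! = 2 × 720 = 1440.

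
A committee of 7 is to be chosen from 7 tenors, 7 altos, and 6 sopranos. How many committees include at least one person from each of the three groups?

70658

Unrestricted: C(20,7) = 77520 ways to pick any 7 of the 20.
Subtract selections that omit an entire group: no tenors → C(13,7) = 1716; no altos → C(13,7) = 1716; no sopranos → C(14,7) = 3432.
Add back selections omitting two groups (i.e. drawn from a single group): C(7,7) + C(7,7) + C(6,7) = 2.
By inclusion–exclusion: 77520 − 6864 + 2 = 70658.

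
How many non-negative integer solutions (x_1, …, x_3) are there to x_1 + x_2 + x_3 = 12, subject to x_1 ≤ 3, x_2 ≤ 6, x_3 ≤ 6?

Without the upper bounds there are C(14,2) = 91 ways to split 12 among 3 variables.
Subtract solutions that violate a single cap (substitute x_i' = x_i − (cap_i+1)): x_1 ≥ 4 gives C(10,2) = 45; x_2 ≥ 7 gives C(7,2) = 21; x_3 ≥ 7 gives C(7,2) = 21. Together 87.
Add back pairs where two caps are both exceeded: 3 + 3 + 0 = 6.
By inclusion–exclusion the count is 91 − 87 + 6 = 10.

10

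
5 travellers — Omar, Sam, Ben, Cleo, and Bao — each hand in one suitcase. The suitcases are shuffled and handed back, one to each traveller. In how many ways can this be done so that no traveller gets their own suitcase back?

44

Let Aᵢ be the assignments in which traveller i gets their own suitcase. We want the size of the complement of A₁∪…∪A_5.
By inclusion–exclusion this is Σ_{j=0}^{5} (−1)^j C(5,j)·(5−j)!.
Computing: 120 − 120 + 60 − 20 + 5 − 1 = 44.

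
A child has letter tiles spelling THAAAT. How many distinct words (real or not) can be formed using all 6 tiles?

60

The 6 letters of THAAAT have repeats: A appearing 3 times and T appearing twice.
Dividing 6! = 720 by 3!·2! = 12 for the repeated letters gives 60.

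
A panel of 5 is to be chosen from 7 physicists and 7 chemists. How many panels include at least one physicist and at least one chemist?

Unrestricted: C(14,5) = 2002 ways to pick any 5 of the 14.
Subtract selections that omit an entire group: no physicists → C(7,5) = 21; no chemists → C(7,5) = 21.
Both groups omitted at once is impossible, so 2002 − 42 = 1960.

1960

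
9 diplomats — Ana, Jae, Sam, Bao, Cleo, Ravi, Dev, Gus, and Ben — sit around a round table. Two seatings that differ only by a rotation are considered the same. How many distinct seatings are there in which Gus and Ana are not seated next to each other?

30240

All circular seatings of 9 people number (8)! = 40320.
Those with Gus next to Ana: fuse the pair into one unit and seat 8 units around a circle — 2·(7)! = 10080.
Subtracting, 40320 − 10080 = 30240.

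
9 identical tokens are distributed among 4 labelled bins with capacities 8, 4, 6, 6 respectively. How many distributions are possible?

164

Ignoring the caps, the number of non-negative solutions to x_1+…+x_4 = 9 is C(12,3) = 220.
Subtract solutions that violate a single cap (substitute x_i' = x_i − (cap_i+1)): x_1 ≥ 9 gives C(3,3) = 1; x_2 ≥ 5 gives C(7,3) = 35; x_3 ≥ 7 gives C(5,3) = 10; x_4 ≥ 7 gives C(5,3) = 10. Together 56.
No two caps can be exceeded simultaneously, so the pair terms are all 0.
By inclusion–exclusion the count is 220 − 56 + 0 = 164.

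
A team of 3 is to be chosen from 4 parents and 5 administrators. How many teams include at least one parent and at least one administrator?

70

Total 3-person selections from all 9: C(9,3) = 84.
Selections missing a whole group: no parents → C(5,3) = 10; no administrators → C(4,3) = 4.
Both groups omitted at once is impossible, so 84 − 14 = 70.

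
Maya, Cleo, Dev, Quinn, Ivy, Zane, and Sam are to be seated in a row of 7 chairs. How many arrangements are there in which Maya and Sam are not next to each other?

3600

Of the 7! = 5040 arrangements, those with Maya and Sam adjacent number 2 × 6! = 1440 (treat the pair as a block with 2 internal orders).
Complementary counting: 5040 − 1440 = 3600.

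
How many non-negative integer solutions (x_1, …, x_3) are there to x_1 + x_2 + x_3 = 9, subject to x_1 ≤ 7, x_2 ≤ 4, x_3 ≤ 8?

Ignoring the caps, the number of non-negative solutions to x_1+…+x_3 = 9 is C(11,2) = 55.
Subtract solutions that violate a single cap (substitute x_i' = x_i − (cap_i+1)): x_1 ≥ 8 gives C(3,2) = 3; x_2 ≥ 5 gives C(6,2) = 15; x_3 ≥ 9 gives C(2,2) = 1. Together 19.
No two caps can be exceeded simultaneously, so the pair terms are all 0.
By inclusion–exclusion the count is 55 − 19 + 0 = 36.

36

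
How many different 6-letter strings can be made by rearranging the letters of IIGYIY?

Letter multiplicities in IIGYIY: G×1, I×3, Y×2.
So there are 6! / (3!·2!) = 60 distinguishable arrangements.

60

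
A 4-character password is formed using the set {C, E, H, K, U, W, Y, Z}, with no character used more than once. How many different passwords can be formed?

1680

Choose and order 4 of the 8 symbols: the first character has 8 options, the next 7, then 6, 5.
That product is 8 × 7 × 6 × 5 = 1680.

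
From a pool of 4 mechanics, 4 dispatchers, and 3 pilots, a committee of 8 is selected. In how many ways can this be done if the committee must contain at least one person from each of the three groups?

With no constraint there are C(11,8) = 165 possible selections.
Subtract selections that omit an entire group: no mechanics → C(7,8) = 0; no dispatchers → C(7,8) = 0; no pilots → C(8,8) = 1.
Add back selections omitting two groups (i.e. drawn from a single group): C(4,8) + C(4,8) + C(3,8) = 0.
By inclusion–exclusion: 165 − 1 + 0 = 164.

164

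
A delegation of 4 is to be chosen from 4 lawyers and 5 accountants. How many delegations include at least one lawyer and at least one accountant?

120

Unrestricted: C(9,4) = 126 ways to pick any 4 of the 9.
Selections missing a whole group: no lawyers → C(5,4) = 5; no accountants → C(4,4) = 1.
Both groups omitted at once is impossible, so 126 − 6 = 120.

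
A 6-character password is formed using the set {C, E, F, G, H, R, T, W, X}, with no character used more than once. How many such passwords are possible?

This is a permutation of 6 out of 9: P(9,6) = 9!/3!.
That product is 9 × 8 × 7 × 6 × 5 × 4 = 60480.

60480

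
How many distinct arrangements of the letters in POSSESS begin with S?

With the first slot taken by S, it remains to arrange the other 6 letters (POSESS).
Those 6 letters have S appearing 3 times, giving (6)!/(3!) = 120.

120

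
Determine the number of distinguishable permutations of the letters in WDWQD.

30

The 5 letters of WDWQD have repeats: D appearing twice and W appearing twice.
The number of distinct arrangements is 5!/(2!·2!) = 120/4 = 30.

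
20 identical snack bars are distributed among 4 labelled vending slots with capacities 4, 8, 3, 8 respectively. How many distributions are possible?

20

By stars and bars, unrestricted non-negative solutions to x_1+…+x_4 = 20 number C(20+3,3) = 1771.
Subtract solutions that violate a single cap (substitute x_i' = x_i − (cap_i+1)): x_1 ≥ 5 gives C(18,3) = 816; x_2 ≥ 9 gives C(14,3) = 364; x_3 ≥ 4 gives C(19,3) = 969; x_4 ≥ 9 gives C(14,3) = 364. Together 2513.
Add back pairs where two caps are both exceeded: 84 + 364 + 84 + 120 + 10 + 120 = 782.
Subtract triples: 10 + 0 + 10 + 0 = 20.
By inclusion–exclusion the count is 1771 − 2513 + 782 − 20 = 20.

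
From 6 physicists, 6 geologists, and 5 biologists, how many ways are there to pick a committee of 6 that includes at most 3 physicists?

Split by how many physicists are chosen (0 through 3).
Sum: C(6,0)·C(11,6) + C(6,1)·C(11,5) + C(6,2)·C(11,4) + C(6,3)·C(11,3) = 462 + 2772 + 4950 + 3300 = 11484.

11484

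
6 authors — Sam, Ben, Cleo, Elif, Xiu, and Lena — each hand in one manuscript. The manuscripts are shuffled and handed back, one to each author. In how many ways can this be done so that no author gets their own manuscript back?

This is the derangement count D_6: permutations of 6 items with no fixed point.
By inclusion–exclusion this is Σ_{j=0}^{6} (−1)^j C(6,j)·(6−j)!.
Computing: 720 − 720 + 360 − 120 + 30 − 6 + 1 = 265.

265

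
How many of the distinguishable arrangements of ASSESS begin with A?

5

With the first slot taken by A, it remains to arrange the other 5 letters (SSESS).
Those 5 letters have S appearing 4 times, giving (5)!/(4!) = 5.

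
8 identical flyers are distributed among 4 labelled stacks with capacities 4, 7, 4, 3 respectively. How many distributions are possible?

Ignoring the caps, the number of non-negative solutions to x_1+…+x_4 = 8 is C(11,3) = 165.
Subtract solutions that violate a single cap (substitute x_i' = x_i − (cap_i+1)): x_1 ≥ 5 gives C(6,3) = 20; x_2 ≥ 8 gives C(3,3) = 1; x_3 ≥ 5 gives C(6,3) = 20; x_4 ≥ 4 gives C(7,3) = 35. Together 76.
No two caps can be exceeded simultaneously, so the pair terms are all 0.
By inclusion–exclusion the count is 165 − 76 + 0 = 89.

89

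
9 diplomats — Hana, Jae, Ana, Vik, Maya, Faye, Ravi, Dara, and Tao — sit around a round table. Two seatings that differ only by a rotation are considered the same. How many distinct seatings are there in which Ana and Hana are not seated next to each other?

Without the restriction there are (8)! = 40320 seatings.
Seatings with Ana beside Hana: treat them as a block with 2 internal orders, giving 2 × (7)! = 10080.
Subtracting, 40320 − 10080 = 30240.

30240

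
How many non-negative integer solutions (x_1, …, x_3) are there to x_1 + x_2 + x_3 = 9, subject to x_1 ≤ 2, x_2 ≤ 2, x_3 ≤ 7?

6

By stars and bars, unrestricted non-negative solutions to x_1+…+x_3 = 9 number C(9+2,2) = 55.
Subtract solutions that violate a single cap (substitute x_i' = x_i − (cap_i+1)): x_1 ≥ 3 gives C(8,2) = 28; x_2 ≥ 3 gives C(8,2) = 28; x_3 ≥ 8 gives C(3,2) = 3. Together 59.
Add back pairs where two caps are both exceeded: 10 + 0 + 0 = 10.
By inclusion–exclusion the count is 55 − 59 + 10 = 6.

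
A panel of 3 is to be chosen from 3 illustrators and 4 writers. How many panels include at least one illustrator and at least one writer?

Total 3-person selections from all 7: C(7,3) = 35.
Subtract selections that omit an entire group: no illustrators → C(4,3) = 4; no writers → C(3,3) = 1.
Both groups omitted at once is impossible, so 35 − 5 = 30.

30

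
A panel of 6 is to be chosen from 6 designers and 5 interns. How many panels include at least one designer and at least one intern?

Total 6-person selections from all 11: C(11,6) = 462.
Selections missing a whole group: no designers → C(5,6) = 0; no interns → C(6,6) = 1.
Both groups omitted at once is impossible, so 462 − 1 = 461.

461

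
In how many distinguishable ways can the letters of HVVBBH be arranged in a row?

Letter multiplicities in HVVBBH: B×2, H×2, V×2.
Dividing 6! = 720 by 2!·2!·2! = 8 for the repeated letters gives 90.

90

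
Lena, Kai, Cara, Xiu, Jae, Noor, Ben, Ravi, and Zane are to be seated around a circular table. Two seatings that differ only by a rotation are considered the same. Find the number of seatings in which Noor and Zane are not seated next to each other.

30240

Without the restriction there are (8)! = 40320 seatings.
Seatings with Noor beside Zane: treat them as a block with 2 internal orders, giving 2 × (7)! = 10080.
Subtracting, 40320 − 10080 = 30240.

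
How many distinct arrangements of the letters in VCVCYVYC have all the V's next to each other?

60

Treat the 3 copies of V as a single block. The multiset to arrange is then {VVV, C, C, C, Y, Y}, 6 items in all.
That gives (6)!/(3!·2!) = 60 arrangements.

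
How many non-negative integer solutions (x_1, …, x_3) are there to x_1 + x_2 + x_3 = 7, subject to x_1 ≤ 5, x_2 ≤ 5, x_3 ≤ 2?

15

Ignoring the caps, the number of non-negative solutions to x_1+…+x_3 = 7 is C(9,2) = 36.
Subtract solutions that violate a single cap (substitute x_i' = x_i − (cap_i+1)): x_1 ≥ 6 gives C(3,2) = 3; x_2 ≥ 6 gives C(3,2) = 3; x_3 ≥ 3 gives C(6,2) = 15. Together 21.
No two caps can be exceeded simultaneously, so the pair terms are all 0.
By inclusion–exclusion the count is 36 − 21 + 0 = 15.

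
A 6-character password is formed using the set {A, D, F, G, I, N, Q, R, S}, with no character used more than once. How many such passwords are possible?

This is a permutation of 6 out of 9: P(9,6) = 9!/3!.
That product is 9 × 8 × 7 × 6 × 5 × 4 = 60480.

60480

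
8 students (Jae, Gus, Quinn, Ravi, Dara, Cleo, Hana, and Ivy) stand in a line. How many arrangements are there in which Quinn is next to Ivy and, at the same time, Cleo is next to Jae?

2880

Treat {Quinn,Ivy} as one block (2 orders) and {Cleo,Jae} as another (2 orders).
That leaves 6 units to arrange: 2 × 2 × 6! = 4 × 720 = 2880.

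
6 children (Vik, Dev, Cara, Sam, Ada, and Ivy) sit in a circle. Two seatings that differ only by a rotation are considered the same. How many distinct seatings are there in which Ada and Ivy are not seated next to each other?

Without the restriction there are (5)! = 120 seatings.
Those with Ada next to Ivy: fuse the pair into one unit and seat 5 units around a circle — 2·(4)! = 48.
Subtracting, 120 − 48 = 72.

72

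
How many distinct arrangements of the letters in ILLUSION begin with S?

1260

With the first slot taken by S, it remains to arrange the other 7 letters (ILLUION).
Those 7 letters have I appearing twice and L appearing twice, giving (7)!/(2!·2!) = 1260.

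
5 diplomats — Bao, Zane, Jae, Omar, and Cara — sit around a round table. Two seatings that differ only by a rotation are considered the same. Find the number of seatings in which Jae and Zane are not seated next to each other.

12

All circular seatings of 5 people number (4)! = 24.
Seatings with Jae beside Zane: treat them as a block with 2 internal orders, giving 2 × (3)! = 12.
Subtracting, 24 − 12 = 12.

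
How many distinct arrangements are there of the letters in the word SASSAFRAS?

The 9 letters of SASSAFRAS have repeats: A appearing 3 times and S appearing 4 times.
So there are 9! / (4!·3!) = 2520 distinguishable arrangements.

2520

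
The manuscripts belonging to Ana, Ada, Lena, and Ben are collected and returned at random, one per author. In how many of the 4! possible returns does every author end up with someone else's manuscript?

9

Let Aᵢ be the assignments in which author i gets their own manuscript. We want the size of the complement of A₁∪…∪A_4.
By inclusion–exclusion this is Σ_{j=0}^{4} (−1)^j C(4,j)·(4−j)!.
Computing: 24 − 24 + 12 − 4 + 1 = 9.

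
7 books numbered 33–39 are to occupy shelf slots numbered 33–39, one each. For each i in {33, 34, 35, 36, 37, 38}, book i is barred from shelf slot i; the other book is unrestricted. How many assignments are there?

Let Aᵢ (for 33 ≤ i ≤ 38) be the placements that put book i in its forbidden shelf slot. Any j of these fix j positions, leaving (7−j)! ways to fill the rest, and there are C(6,j) ways to pick which j.
By inclusion–exclusion, the number of valid placements is Σ_{j=0}^{6} (−1)^j C(6,j)·(7−j)!.
Computing: 5040 − 4320 + 1800 − 480 + 90 − 12 + 1 = 2119.

2119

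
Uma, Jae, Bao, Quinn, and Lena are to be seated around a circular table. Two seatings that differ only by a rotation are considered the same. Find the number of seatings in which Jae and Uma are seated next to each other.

12

Glue Jae and Uma into a block (2 internal orders). Seating 4 units around a circle gives (3)! arrangements.
So 2 × (3)! = 2 × 6 = 12.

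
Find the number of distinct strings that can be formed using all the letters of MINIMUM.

420

MINIMUM has 7 letters with I appearing twice and M appearing 3 times.
So there are 7! / (3!·2!) = 420 distinguishable arrangements.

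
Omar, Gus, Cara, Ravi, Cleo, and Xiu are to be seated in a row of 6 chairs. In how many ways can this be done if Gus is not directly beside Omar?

Of the 6! = 720 arrangements, those with Gus and Omar adjacent number 2 × 5! = 240 (treat the pair as a block with 2 internal orders).
So 720 − 240 = 480 arrangements keep them apart.

480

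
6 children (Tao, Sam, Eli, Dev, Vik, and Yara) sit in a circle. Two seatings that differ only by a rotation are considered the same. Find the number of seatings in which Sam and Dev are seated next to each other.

Glue Sam and Dev into a block (2 internal orders). Seating 5 units around a circle gives (4)! arrangements.
So 2 × (4)! = 2 × 24 = 48.

48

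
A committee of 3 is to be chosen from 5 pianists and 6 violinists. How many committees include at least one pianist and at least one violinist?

135

Unrestricted: C(11,3) = 165 ways to pick any 3 of the 11.
Selections missing a whole group: no pianists → C(6,3) = 20; no violinists → C(5,3) = 10.
Both groups omitted at once is impossible, so 165 − 30 = 135.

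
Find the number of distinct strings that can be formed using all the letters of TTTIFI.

The 6 letters of TTTIFI have repeats: I appearing twice and T appearing 3 times.
The number of distinct arrangements is 6!/(3!·2!) = 720/12 = 60.

60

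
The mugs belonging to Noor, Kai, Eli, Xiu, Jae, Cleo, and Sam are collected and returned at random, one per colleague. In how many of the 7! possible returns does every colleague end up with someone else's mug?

1854

This is the derangement count D_7: permutations of 7 items with no fixed point.
By inclusion–exclusion this is Σ_{j=0}^{7} (−1)^j C(7,j)·(7−j)!.
Computing: 5040 − 5040 + 2520 − 840 + 210 − 42 + 7 − 1 = 1854.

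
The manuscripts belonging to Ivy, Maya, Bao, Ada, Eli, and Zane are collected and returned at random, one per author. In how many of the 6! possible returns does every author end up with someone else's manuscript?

Let Aᵢ be the assignments in which author i gets their own manuscript. We want the size of the complement of A₁∪…∪A_6.
By inclusion–exclusion this is Σ_{j=0}^{6} (−1)^j C(6,j)·(6−j)!.
Computing: 720 − 720 + 360 − 120 + 30 − 6 + 1 = 265.

265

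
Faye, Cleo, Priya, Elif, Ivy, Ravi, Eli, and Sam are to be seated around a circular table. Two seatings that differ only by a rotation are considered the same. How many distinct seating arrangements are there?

5040

Fix one person's seat to break rotational symmetry; the remaining 7 people can be arranged in (7)! = 5040 ways.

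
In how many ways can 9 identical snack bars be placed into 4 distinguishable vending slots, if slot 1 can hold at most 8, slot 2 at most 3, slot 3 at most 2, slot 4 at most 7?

85

By stars and bars, unrestricted non-negative solutions to x_1+…+x_4 = 9 number C(9+3,3) = 220.
Subtract solutions that violate a single cap (substitute x_i' = x_i − (cap_i+1)): x_1 ≥ 9 gives C(3,3) = 1; x_2 ≥ 4 gives C(8,3) = 56; x_3 ≥ 3 gives C(9,3) = 84; x_4 ≥ 8 gives C(4,3) = 4. Together 145.
Add back pairs where two caps are both exceeded: 0 + 0 + 0 + 10 + 0 + 0 = 10.
By inclusion–exclusion the count is 220 − 145 + 10 = 85.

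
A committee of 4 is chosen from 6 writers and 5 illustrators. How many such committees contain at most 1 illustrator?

115

Split by how many illustrators are chosen (0 through 1).
Sum: C(5,0)·C(6,4) + C(5,1)·C(6,3) = 15 + 100 = 115.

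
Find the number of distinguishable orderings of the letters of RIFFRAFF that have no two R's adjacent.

630

Total arrangements of RIFFRAFF: 8!/(4!·2!) = 840.
If the two R's are adjacent, glue them into one block, leaving 7 items to arrange: (7)!/(4!) = 210 ways.
Hence 840 − 210 = 630.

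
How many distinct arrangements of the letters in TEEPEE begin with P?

Fix P in the first position and arrange the remaining 5 letters.
Those 5 letters have E appearing 4 times, giving (5)!/(4!) = 5.

5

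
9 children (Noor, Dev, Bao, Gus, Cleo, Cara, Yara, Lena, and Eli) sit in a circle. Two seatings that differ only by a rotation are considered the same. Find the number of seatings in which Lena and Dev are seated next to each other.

10080

Treat {Lena, Dev} as one unit (2 internal orders) and seat the resulting 8 units around the table: (7)! circular arrangements.
So 2 × (7)! = 2 × 5040 = 10080.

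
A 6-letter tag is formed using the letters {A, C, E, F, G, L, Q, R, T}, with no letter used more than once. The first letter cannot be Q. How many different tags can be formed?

53760

The first letter has 9−1 = 8 choices (anything except Q).
The remaining 5 letters are filled from the other 8 symbols without repetition: 8 × 7 × 6 × 5 × 4 = 6720.
Total: 8 × 6720 = 53760.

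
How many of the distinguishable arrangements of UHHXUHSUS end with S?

1120

Fix S in the last position and arrange the remaining 8 letters.
Those 8 letters have H appearing 3 times and U appearing 3 times, giving (8)!/(3!·3!) = 1120.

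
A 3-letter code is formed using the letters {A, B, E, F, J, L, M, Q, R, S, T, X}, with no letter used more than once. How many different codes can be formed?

1320

Choose and order 3 of the 12 symbols: the first letter has 12 options, the next 11, then 10.
That product is 12 × 11 × 10 = 1320.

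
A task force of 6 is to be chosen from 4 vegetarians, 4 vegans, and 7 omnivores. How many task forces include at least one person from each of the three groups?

With no constraint there are C(15,6) = 5005 possible selections.
Subtract selections that omit an entire group: no vegetarians → C(11,6) = 462; no vegans → C(11,6) = 462; no omnivores → C(8,6) = 28.
Add back selections omitting two groups (i.e. drawn from a single group): C(4,6) + C(4,6) + C(7,6) = 7.
By inclusion–exclusion: 5005 − 952 + 7 = 4060.

4060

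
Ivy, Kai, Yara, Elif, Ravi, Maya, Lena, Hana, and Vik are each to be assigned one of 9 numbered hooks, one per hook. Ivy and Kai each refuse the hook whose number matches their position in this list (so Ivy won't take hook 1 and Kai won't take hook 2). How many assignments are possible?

Let Aᵢ (for i ∈ {1, 2}) be the placements that put person i in their forbidden hook. Any j of these fix j positions, leaving (9−j)! ways to fill the rest, and there are C(2,j) ways to pick which j.
By inclusion–exclusion, the number of valid placements is Σ_{j=0}^{2} (−1)^j C(2,j)·(9−j)!.
Computing: 362880 − 80640 + 5040 = 287280.

287280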